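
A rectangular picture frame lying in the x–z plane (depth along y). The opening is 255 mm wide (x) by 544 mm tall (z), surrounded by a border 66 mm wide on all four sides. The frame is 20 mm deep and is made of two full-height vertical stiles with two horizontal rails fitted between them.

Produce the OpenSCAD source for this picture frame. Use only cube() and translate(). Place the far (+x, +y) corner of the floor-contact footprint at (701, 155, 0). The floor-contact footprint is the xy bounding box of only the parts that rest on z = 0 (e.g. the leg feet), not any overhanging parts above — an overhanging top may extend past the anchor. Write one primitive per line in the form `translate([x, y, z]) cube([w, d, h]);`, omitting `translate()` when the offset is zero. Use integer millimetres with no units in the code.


translate([314, 135, 0]) cube([66, 20, 676]);
translate([635, 135, 0]) cube([66, 20, 676]);
translate([380, 135, 0]) cube([255, 20, 66]);
translate([380, 135, 610]) cube([255, 20, 66]);


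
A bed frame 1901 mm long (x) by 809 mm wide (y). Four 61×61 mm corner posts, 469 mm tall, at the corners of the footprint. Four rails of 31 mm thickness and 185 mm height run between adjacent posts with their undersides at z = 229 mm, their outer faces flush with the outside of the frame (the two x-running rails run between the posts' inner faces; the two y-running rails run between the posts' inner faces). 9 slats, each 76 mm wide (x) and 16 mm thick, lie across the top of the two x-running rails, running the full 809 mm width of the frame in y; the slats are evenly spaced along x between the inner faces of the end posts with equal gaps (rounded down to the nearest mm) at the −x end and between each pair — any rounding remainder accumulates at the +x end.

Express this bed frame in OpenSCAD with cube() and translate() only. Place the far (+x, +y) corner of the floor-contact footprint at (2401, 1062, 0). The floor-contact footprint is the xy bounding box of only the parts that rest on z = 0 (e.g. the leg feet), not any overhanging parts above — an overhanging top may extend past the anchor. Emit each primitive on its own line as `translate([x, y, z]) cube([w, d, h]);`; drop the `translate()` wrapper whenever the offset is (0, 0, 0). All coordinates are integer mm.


translate([500, 253, 0]) cube([61, 61, 469]);
translate([500, 1001, 0]) cube([61, 61, 469]);
translate([2340, 253, 0]) cube([61, 61, 469]);
translate([2340, 1001, 0]) cube([61, 61, 469]);
translate([561, 253, 229]) cube([1779, 31, 185]);
translate([561, 1031, 229]) cube([1779, 31, 185]);
translate([500, 314, 229]) cube([31, 687, 185]);
translate([2370, 314, 229]) cube([31, 687, 185]);
translate([670, 253, 414]) cube([76, 809, 16]);
translate([855, 253, 414]) cube([76, 809, 16]);
translate([1040, 253, 414]) cube([76, 809, 16]);
translate([1225, 253, 414]) cube([76, 809, 16]);
translate([1410, 253, 414]) cube([76, 809, 16]);
translate([1595, 253, 414]) cube([76, 809, 16]);
translate([1780, 253, 414]) cube([76, 809, 16]);
translate([1965, 253, 414]) cube([76, 809, 16]);
translate([2150, 253, 414]) cube([76, 809, 16]);


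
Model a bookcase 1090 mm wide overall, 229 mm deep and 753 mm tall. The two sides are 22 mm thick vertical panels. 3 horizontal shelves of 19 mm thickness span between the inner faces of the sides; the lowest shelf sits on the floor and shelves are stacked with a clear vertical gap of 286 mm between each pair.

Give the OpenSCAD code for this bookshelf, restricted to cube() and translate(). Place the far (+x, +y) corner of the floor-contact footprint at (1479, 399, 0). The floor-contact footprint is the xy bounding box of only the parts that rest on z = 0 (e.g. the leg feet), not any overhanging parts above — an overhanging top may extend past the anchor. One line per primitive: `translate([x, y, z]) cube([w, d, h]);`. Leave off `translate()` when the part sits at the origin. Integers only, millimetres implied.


translate([389, 170, 0]) cube([22, 229, 753]);
translate([1457, 170, 0]) cube([22, 229, 753]);
translate([411, 170, 0]) cube([1046, 229, 19]);
translate([411, 170, 305]) cube([1046, 229, 19]);
translate([411, 170, 610]) cube([1046, 229, 19]);


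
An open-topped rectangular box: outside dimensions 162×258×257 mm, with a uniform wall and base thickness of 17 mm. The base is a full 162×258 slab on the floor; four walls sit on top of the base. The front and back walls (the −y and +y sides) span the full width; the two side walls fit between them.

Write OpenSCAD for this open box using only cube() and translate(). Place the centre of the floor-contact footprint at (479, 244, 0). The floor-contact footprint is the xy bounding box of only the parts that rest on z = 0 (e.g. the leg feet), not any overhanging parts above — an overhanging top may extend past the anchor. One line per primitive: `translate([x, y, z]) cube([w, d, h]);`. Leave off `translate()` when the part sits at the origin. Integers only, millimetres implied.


translate([398, 115, 0]) cube([162, 258, 17]);
translate([398, 115, 17]) cube([162, 17, 240]);
translate([398, 356, 17]) cube([162, 17, 240]);
translate([398, 132, 17]) cube([17, 224, 240]);
translate([543, 132, 17]) cube([17, 224, 240]);


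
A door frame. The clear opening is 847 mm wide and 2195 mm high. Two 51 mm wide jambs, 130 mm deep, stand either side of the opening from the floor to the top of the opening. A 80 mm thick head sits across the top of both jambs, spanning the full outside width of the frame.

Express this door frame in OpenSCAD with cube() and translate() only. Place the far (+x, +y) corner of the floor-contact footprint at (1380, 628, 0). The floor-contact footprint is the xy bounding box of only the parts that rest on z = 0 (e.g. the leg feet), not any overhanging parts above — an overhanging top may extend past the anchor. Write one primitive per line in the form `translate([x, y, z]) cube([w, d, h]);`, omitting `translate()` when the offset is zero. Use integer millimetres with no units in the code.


translate([431, 498, 0]) cube([51, 130, 2195]);
translate([1329, 498, 0]) cube([51, 130, 2195]);
translate([431, 498, 2195]) cube([949, 130, 80]);


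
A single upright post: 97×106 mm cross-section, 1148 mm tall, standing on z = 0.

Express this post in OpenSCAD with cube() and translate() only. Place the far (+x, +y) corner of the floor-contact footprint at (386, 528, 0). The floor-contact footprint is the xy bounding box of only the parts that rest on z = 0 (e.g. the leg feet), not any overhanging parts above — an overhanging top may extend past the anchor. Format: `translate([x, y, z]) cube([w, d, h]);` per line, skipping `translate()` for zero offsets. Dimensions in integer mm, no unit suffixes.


translate([289, 422, 0]) cube([97, 106, 1148]);


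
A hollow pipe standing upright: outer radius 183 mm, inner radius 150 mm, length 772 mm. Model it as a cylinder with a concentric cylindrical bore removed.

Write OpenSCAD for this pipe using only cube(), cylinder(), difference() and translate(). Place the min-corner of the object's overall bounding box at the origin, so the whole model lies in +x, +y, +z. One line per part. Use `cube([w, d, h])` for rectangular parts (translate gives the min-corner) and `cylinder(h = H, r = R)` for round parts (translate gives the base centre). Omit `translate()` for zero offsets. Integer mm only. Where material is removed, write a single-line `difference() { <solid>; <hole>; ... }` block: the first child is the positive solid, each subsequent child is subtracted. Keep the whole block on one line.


difference() { translate([183, 183, 0]) cylinder(h = 772, r = 183); translate([183, 183, 0]) cylinder(h = 772, r = 150); }


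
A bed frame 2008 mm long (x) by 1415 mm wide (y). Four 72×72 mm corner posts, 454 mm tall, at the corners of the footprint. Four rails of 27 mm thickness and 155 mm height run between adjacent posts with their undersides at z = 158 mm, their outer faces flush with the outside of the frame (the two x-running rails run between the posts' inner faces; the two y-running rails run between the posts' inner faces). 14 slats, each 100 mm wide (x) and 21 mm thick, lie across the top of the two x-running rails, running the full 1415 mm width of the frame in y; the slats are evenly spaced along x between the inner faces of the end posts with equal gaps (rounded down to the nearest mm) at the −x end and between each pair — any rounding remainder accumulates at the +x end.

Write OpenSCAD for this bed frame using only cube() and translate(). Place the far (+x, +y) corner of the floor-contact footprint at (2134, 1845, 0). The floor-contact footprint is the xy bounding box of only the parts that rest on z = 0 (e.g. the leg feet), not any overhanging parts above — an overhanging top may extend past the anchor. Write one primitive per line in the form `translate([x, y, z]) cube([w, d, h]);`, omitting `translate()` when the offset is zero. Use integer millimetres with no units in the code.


// slat z = rail_z + rail_h = 158 + 155 = 313
// slat gap = ⌊(1864 − 14·100) / 15⌋ = 30
translate([126, 430, 0]) cube([72, 72, 454]);
translate([126, 1773, 0]) cube([72, 72, 454]);
translate([2062, 430, 0]) cube([72, 72, 454]);
translate([2062, 1773, 0]) cube([72, 72, 454]);
translate([198, 430, 158]) cube([1864, 27, 155]);
translate([198, 1818, 158]) cube([1864, 27, 155]);
translate([126, 502, 158]) cube([27, 1271, 155]);
translate([2107, 502, 158]) cube([27, 1271, 155]);
translate([228, 430, 313]) cube([100, 1415, 21]);
translate([358, 430, 313]) cube([100, 1415, 21]);
translate([488, 430, 313]) cube([100, 1415, 21]);
translate([618, 430, 313]) cube([100, 1415, 21]);
translate([748, 430, 313]) cube([100, 1415, 21]);
translate([878, 430, 313]) cube([100, 1415, 21]);
translate([1008, 430, 313]) cube([100, 1415, 21]);
translate([1138, 430, 313]) cube([100, 1415, 21]);
translate([1268, 430, 313]) cube([100, 1415, 21]);
translate([1398, 430, 313]) cube([100, 1415, 21]);
translate([1528, 430, 313]) cube([100, 1415, 21]);
translate([1658, 430, 313]) cube([100, 1415, 21]);
translate([1788, 430, 313]) cube([100, 1415, 21]);
translate([1918, 430, 313]) cube([100, 1415, 21]);


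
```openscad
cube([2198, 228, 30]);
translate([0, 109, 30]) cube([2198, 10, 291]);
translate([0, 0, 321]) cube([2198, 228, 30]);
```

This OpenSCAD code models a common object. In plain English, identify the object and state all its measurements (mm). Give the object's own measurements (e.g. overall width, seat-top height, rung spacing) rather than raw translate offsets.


An I-beam lying along x, 2198 mm long. Overall section height 351 mm. Two flanges 228 mm wide (y) and 30 mm thick, one on the floor and one at the top; a web 10 mm thick runs between them, centred on the flange width.


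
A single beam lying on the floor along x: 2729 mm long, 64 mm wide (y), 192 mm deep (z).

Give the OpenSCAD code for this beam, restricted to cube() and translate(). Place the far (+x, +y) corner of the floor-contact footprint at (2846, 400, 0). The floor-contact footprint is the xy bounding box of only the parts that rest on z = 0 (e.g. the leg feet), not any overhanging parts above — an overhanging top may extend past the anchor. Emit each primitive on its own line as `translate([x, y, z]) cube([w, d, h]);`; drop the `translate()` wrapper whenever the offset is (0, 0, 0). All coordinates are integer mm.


translate([117, 336, 0]) cube([2729, 64, 192]);


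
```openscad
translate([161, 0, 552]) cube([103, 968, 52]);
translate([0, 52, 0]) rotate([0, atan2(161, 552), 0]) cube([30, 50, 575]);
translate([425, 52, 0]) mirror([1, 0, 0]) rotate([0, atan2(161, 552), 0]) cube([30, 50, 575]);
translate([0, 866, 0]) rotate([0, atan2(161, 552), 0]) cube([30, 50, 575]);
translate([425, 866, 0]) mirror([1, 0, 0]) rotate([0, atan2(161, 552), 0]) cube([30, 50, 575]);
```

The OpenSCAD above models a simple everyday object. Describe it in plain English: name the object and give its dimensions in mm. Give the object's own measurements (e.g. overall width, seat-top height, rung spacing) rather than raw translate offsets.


A sawhorse. A 103×968×52 mm beam (x, y, z) sits on two A-frame leg pairs. Each pair is two raked legs of 30×50 mm section (50 mm along y) splaying symmetrically in x. Each leg rises 552 mm vertically over 161 mm of horizontal reach and is 575 mm long along its own axis. Every leg's outer bottom edge rests on the floor and its outer top edge meets a bottom edge of the beam — the left legs (tilting toward +x) meet the beam's −x bottom edge, the right legs (their mirror images, tilting toward −x) meet its +x bottom edge — so the leg tops tuck under the beam, the beam's underside is 552 mm above the floor, and the feet are 425 mm apart outside-to-outside with the beam centred between them. The two leg pairs are set in 52 mm from either end of the beam.


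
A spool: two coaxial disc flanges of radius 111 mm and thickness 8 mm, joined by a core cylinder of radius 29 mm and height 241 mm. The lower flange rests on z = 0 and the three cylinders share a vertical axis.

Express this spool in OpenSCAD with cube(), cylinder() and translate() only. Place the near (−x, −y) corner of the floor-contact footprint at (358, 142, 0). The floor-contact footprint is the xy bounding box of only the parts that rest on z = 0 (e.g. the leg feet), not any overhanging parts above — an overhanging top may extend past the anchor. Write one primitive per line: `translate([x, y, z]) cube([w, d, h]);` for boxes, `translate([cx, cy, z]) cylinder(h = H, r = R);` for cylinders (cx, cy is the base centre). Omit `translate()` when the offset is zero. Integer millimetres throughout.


translate([469, 253, 0]) cylinder(h = 8, r = 111);
translate([469, 253, 8]) cylinder(h = 241, r = 29);
translate([469, 253, 249]) cylinder(h = 8, r = 111);


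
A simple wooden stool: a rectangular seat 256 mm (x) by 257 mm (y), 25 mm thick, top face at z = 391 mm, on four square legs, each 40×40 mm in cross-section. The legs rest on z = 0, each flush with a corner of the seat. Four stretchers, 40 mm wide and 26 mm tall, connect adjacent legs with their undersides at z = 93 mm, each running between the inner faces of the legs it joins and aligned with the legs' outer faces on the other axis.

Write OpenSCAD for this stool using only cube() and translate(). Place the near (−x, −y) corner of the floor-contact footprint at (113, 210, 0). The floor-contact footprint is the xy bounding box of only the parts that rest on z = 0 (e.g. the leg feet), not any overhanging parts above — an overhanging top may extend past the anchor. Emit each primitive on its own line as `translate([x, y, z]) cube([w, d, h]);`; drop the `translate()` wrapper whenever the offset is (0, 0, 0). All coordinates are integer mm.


// leg_h = 391 - 25 = 366
// stretcher span = 256 - 2*40 = 176
translate([113, 210, 366]) cube([256, 257, 25]);
translate([113, 210, 0]) cube([40, 40, 366]);
translate([329, 210, 0]) cube([40, 40, 366]);
translate([113, 427, 0]) cube([40, 40, 366]);
translate([329, 427, 0]) cube([40, 40, 366]);
translate([153, 210, 93]) cube([176, 40, 26]);
translate([153, 427, 93]) cube([176, 40, 26]);
translate([113, 250, 93]) cube([40, 177, 26]);
translate([329, 250, 93]) cube([40, 177, 26]);


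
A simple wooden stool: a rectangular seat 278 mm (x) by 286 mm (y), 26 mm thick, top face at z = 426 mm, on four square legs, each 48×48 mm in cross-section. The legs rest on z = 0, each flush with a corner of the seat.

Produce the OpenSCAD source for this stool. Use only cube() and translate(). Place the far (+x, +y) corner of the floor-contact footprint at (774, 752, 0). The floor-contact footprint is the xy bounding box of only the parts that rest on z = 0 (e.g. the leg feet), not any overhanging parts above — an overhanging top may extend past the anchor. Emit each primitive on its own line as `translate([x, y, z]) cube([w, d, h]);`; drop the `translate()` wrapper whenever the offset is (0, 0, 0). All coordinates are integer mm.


translate([496, 466, 400]) cube([278, 286, 26]);
translate([496, 466, 0]) cube([48, 48, 400]);
translate([726, 466, 0]) cube([48, 48, 400]);
translate([496, 704, 0]) cube([48, 48, 400]);
translate([726, 704, 0]) cube([48, 48, 400]);


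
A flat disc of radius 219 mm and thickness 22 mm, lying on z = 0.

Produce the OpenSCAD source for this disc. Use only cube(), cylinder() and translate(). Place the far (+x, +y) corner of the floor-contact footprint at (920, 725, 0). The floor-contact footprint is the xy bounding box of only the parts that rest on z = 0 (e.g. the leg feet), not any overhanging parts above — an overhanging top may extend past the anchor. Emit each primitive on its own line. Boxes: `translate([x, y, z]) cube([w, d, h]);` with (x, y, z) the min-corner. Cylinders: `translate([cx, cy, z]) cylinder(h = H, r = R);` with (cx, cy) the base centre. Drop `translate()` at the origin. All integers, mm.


translate([701, 506, 0]) cylinder(h = 22, r = 219);


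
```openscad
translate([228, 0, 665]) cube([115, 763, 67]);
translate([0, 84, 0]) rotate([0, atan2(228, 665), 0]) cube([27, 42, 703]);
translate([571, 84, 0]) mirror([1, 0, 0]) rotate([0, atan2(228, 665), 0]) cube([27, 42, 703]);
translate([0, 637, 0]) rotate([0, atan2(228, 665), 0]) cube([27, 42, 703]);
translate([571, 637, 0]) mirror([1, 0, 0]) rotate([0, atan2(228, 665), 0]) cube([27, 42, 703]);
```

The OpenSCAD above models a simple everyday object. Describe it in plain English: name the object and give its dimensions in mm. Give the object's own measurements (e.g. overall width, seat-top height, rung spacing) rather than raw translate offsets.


A sawhorse. A 115×763×67 mm beam (x, y, z) sits on two A-frame leg pairs. Each pair is two raked legs of 27×42 mm section (42 mm along y) splaying symmetrically in x. Each leg rises 665 mm vertically over 228 mm of horizontal reach and is 703 mm long along its own axis. Every leg's outer bottom edge rests on the floor and its outer top edge meets a bottom edge of the beam — the left legs (tilting toward +x) meet the beam's −x bottom edge, the right legs (their mirror images, tilting toward −x) meet its +x bottom edge — so the leg tops tuck under the beam, the beam's underside is 665 mm above the floor, and the feet are 571 mm apart outside-to-outside with the beam centred between them. The two leg pairs are set in 84 mm from either end of the beam.


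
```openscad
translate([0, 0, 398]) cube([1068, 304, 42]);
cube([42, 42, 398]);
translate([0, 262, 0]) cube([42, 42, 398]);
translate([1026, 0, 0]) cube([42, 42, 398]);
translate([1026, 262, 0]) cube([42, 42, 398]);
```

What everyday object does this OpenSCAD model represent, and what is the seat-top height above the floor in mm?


A bench. The seat-top height is 440 mm.

A long slab on four corner posts — a bench. The slab sits at z = 398 with thickness 42, so the top is 398 + 42 = 440 mm.


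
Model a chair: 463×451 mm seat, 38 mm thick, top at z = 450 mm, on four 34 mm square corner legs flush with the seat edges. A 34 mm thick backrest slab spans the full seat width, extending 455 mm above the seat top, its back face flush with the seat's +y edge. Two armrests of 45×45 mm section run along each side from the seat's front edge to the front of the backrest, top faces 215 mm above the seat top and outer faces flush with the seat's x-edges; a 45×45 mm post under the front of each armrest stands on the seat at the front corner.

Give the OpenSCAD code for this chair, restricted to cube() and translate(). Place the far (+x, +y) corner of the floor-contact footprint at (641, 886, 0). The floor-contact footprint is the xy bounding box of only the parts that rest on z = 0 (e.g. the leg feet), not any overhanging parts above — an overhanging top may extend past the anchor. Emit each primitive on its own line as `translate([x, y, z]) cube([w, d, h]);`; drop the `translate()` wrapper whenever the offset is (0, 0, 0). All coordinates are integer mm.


translate([178, 435, 412]) cube([463, 451, 38]);
translate([178, 435, 0]) cube([34, 34, 412]);
translate([607, 435, 0]) cube([34, 34, 412]);
translate([178, 852, 0]) cube([34, 34, 412]);
translate([607, 852, 0]) cube([34, 34, 412]);
translate([178, 852, 450]) cube([463, 34, 455]);
translate([178, 435, 620]) cube([45, 417, 45]);
translate([596, 435, 620]) cube([45, 417, 45]);
translate([178, 435, 450]) cube([45, 45, 170]);
translate([596, 435, 450]) cube([45, 45, 170]);


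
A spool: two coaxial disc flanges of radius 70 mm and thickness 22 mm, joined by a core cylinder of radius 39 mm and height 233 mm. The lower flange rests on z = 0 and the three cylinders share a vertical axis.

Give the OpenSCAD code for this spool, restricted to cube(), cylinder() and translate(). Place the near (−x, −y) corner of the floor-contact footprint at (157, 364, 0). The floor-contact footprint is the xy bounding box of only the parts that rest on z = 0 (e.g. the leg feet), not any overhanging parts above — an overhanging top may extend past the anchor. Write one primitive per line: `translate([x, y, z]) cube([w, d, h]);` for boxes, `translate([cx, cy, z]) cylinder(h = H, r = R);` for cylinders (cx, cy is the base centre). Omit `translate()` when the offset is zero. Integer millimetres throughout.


translate([227, 434, 0]) cylinder(h = 22, r = 70);
translate([227, 434, 22]) cylinder(h = 233, r = 39);
translate([227, 434, 255]) cylinder(h = 22, r = 70);


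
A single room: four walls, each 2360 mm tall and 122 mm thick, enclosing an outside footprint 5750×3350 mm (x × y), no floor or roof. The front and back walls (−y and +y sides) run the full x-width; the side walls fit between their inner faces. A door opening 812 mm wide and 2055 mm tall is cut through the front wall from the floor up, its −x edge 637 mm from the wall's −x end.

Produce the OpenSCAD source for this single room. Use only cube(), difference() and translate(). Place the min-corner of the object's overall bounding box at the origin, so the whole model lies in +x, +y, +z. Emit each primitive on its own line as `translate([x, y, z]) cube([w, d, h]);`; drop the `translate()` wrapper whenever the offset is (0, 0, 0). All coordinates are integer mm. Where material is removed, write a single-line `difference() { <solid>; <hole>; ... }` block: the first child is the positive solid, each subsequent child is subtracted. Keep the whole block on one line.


difference() { cube([5750, 122, 2360]); translate([637, 0, 0]) cube([812, 122, 2055]); }
translate([0, 3228, 0]) cube([5750, 122, 2360]);
translate([0, 122, 0]) cube([122, 3106, 2360]);
translate([5628, 122, 0]) cube([122, 3106, 2360]);


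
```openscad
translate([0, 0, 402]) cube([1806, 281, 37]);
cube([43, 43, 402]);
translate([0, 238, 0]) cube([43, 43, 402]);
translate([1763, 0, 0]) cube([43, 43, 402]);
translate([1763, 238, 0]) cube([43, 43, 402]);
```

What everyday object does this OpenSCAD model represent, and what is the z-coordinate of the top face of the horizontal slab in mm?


A bench. The seat-top height is 439 mm.

A long slab on four corner posts — a bench. The slab sits at z = 402 with thickness 37, so the top is 402 + 37 = 439 mm.


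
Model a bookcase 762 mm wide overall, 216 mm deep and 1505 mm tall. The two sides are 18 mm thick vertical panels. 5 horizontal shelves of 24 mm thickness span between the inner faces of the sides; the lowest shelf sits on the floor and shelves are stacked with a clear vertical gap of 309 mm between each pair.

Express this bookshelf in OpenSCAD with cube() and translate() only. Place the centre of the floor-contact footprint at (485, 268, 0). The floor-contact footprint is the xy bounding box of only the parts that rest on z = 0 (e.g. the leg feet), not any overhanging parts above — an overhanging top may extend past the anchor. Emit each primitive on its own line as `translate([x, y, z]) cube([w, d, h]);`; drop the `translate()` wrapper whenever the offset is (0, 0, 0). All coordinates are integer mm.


translate([104, 160, 0]) cube([18, 216, 1505]);
translate([848, 160, 0]) cube([18, 216, 1505]);
translate([122, 160, 0]) cube([726, 216, 24]);
translate([122, 160, 333]) cube([726, 216, 24]);
translate([122, 160, 666]) cube([726, 216, 24]);
translate([122, 160, 999]) cube([726, 216, 24]);
translate([122, 160, 1332]) cube([726, 216, 24]);


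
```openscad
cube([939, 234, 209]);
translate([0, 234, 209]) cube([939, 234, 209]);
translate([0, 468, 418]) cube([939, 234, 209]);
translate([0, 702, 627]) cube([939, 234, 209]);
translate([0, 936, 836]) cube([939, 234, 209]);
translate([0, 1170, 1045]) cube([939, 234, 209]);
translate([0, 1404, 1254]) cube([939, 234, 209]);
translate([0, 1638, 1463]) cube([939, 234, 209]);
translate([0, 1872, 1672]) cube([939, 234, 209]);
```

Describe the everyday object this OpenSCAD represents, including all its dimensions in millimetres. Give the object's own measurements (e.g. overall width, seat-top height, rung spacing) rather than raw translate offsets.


A straight staircase of 9 solid steps. Each step is 939 mm wide (x), 234 mm deep (y, the going) and 209 mm tall (the rise). The first step rests on the floor; each subsequent step sits one going further in +y and one rise higher in +z, directly behind and above the previous step with no overlap.


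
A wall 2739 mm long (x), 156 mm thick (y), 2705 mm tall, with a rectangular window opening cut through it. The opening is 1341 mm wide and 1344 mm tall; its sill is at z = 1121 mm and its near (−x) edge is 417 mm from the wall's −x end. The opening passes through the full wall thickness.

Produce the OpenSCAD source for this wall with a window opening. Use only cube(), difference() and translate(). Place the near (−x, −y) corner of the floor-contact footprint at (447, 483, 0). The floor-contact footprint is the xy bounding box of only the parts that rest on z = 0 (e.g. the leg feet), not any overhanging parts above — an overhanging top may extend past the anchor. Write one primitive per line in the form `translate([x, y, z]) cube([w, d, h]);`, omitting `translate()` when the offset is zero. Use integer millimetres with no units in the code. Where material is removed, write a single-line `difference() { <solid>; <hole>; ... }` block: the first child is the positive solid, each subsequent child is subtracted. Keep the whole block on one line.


difference() { translate([447, 483, 0]) cube([2739, 156, 2705]); translate([864, 483, 1121]) cube([1341, 156, 1344]); }


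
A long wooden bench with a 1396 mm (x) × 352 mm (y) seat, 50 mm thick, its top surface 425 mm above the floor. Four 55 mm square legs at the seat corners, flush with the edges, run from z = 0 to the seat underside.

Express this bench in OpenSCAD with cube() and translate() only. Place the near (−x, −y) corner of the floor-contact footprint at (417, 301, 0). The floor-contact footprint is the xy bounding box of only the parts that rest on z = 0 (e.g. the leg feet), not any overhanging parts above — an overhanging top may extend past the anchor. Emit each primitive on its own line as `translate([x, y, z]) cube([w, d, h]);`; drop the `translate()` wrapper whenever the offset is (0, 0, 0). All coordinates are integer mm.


// leg_h = 425 − 50 = 375
translate([417, 301, 375]) cube([1396, 352, 50]);
translate([417, 301, 0]) cube([55, 55, 375]);
translate([417, 598, 0]) cube([55, 55, 375]);
translate([1758, 301, 0]) cube([55, 55, 375]);
translate([1758, 598, 0]) cube([55, 55, 375]);


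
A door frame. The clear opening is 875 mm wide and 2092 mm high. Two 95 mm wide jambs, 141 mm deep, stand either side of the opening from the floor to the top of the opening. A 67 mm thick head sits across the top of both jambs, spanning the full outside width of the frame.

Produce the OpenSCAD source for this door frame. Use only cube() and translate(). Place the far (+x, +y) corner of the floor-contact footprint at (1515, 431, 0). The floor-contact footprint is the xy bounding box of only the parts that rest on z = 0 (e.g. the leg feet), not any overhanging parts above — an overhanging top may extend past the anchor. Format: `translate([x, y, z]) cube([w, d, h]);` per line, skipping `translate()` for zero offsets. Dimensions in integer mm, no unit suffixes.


translate([450, 290, 0]) cube([95, 141, 2092]);
translate([1420, 290, 0]) cube([95, 141, 2092]);
translate([450, 290, 2092]) cube([1065, 141, 67]);


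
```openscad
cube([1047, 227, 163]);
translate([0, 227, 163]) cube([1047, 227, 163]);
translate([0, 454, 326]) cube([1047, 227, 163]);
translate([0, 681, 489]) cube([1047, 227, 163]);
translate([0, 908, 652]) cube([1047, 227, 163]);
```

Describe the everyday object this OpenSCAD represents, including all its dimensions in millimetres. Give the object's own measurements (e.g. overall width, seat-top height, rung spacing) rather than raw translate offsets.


A straight staircase of 5 solid steps. Each step is 1047 mm wide (x), 227 mm deep (y, the going) and 163 mm tall (the rise). The first step rests on the floor; each subsequent step sits one going further in +y and one rise higher in +z, directly behind and above the previous step with no overlap.


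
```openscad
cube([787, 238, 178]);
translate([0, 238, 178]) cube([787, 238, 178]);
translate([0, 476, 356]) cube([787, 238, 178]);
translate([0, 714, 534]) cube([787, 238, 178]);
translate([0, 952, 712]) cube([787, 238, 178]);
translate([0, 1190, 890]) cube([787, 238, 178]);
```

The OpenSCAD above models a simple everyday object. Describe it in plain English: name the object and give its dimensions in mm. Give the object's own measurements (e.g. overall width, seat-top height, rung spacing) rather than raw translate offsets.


A straight staircase of 6 solid steps. Each step is 787 mm wide (x), 238 mm deep (y, the going) and 178 mm tall (the rise). The first step rests on the floor; each subsequent step sits one going further in +y and one rise higher in +z, directly behind and above the previous step with no overlap.


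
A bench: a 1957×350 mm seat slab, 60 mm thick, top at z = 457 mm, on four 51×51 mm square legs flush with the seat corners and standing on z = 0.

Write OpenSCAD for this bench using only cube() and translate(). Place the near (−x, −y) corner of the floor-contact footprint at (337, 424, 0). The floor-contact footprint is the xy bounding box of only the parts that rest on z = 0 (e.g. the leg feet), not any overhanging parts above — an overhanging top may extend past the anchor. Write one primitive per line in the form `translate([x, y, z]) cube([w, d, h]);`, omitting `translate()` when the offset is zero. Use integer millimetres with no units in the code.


translate([337, 424, 397]) cube([1957, 350, 60]);
translate([337, 424, 0]) cube([51, 51, 397]);
translate([337, 723, 0]) cube([51, 51, 397]);
translate([2243, 424, 0]) cube([51, 51, 397]);
translate([2243, 723, 0]) cube([51, 51, 397]);


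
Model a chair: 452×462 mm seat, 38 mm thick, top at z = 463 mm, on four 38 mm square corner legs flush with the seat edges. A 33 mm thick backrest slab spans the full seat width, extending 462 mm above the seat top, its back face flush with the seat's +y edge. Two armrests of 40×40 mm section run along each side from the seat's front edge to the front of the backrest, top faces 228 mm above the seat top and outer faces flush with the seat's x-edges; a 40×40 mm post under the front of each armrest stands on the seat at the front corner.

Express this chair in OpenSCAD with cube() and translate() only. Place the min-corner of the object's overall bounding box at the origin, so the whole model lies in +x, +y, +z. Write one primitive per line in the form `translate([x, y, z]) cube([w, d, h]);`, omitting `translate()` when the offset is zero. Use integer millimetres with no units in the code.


// leg_h = 463 - 38 = 425
// arm post h = 228 - 40 = 188
translate([0, 0, 425]) cube([452, 462, 38]);
cube([38, 38, 425]);
translate([414, 0, 0]) cube([38, 38, 425]);
translate([0, 424, 0]) cube([38, 38, 425]);
translate([414, 424, 0]) cube([38, 38, 425]);
translate([0, 429, 463]) cube([452, 33, 462]);
translate([0, 0, 651]) cube([40, 429, 40]);
translate([412, 0, 651]) cube([40, 429, 40]);
translate([0, 0, 463]) cube([40, 40, 188]);
translate([412, 0, 463]) cube([40, 40, 188]);


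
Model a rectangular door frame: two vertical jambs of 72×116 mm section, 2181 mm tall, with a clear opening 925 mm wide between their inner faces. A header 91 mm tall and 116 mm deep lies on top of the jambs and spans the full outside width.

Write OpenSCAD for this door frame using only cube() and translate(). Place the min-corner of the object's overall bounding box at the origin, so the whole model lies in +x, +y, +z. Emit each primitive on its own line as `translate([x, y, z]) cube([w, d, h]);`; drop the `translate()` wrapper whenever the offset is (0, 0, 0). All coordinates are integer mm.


cube([72, 116, 2181]);
translate([997, 0, 0]) cube([72, 116, 2181]);
translate([0, 0, 2181]) cube([1069, 116, 91]);


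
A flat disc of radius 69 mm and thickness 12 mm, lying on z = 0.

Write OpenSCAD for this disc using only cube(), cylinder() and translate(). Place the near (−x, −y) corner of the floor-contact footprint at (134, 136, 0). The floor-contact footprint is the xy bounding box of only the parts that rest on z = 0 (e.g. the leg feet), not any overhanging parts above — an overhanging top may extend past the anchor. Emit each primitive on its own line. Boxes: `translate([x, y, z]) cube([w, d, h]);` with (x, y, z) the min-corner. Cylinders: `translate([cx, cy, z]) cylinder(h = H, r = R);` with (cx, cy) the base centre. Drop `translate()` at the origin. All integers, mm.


translate([203, 205, 0]) cylinder(h = 12, r = 69);


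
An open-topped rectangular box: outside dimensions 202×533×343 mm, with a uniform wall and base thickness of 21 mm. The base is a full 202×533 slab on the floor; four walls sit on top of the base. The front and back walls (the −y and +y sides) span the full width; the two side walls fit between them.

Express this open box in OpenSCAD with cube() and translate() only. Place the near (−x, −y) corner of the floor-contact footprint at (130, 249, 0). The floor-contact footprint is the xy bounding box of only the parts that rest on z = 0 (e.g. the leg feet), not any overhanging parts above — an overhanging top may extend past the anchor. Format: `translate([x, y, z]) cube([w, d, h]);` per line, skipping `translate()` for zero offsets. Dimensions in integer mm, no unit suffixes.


translate([130, 249, 0]) cube([202, 533, 21]);
translate([130, 249, 21]) cube([202, 21, 322]);
translate([130, 761, 21]) cube([202, 21, 322]);
translate([130, 270, 21]) cube([21, 491, 322]);
translate([311, 270, 21]) cube([21, 491, 322]);


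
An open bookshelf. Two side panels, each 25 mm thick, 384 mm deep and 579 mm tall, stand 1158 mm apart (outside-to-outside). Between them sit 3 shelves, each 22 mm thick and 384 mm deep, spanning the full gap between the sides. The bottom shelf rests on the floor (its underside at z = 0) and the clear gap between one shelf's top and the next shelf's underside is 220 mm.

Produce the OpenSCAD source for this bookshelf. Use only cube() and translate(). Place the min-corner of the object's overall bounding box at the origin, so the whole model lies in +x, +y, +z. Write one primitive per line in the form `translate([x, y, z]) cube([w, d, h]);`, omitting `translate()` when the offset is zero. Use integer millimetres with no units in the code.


cube([25, 384, 579]);
translate([1133, 0, 0]) cube([25, 384, 579]);
translate([25, 0, 0]) cube([1108, 384, 22]);
translate([25, 0, 242]) cube([1108, 384, 22]);
translate([25, 0, 484]) cube([1108, 384, 22]);


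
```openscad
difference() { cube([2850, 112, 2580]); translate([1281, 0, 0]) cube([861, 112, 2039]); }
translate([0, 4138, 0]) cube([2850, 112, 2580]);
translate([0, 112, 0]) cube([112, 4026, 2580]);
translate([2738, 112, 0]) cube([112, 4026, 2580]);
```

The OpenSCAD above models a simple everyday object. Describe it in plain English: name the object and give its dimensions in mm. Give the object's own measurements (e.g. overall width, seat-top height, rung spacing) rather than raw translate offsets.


A single room: four walls, each 2580 mm tall and 112 mm thick, enclosing an outside footprint 2850×4250 mm (x × y), no floor or roof. The front and back walls (−y and +y sides) run the full x-width; the side walls fit between their inner faces. A door opening 861 mm wide and 2039 mm tall is cut through the front wall from the floor up, its −x edge 1281 mm from the wall's −x end.


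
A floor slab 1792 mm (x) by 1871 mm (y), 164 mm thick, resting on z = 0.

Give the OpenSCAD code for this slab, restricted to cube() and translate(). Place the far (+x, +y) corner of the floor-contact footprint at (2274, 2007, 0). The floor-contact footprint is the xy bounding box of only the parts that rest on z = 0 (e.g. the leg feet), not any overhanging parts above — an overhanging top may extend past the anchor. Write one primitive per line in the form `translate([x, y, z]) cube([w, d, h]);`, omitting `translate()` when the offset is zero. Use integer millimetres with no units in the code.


translate([482, 136, 0]) cube([1792, 1871, 164]);


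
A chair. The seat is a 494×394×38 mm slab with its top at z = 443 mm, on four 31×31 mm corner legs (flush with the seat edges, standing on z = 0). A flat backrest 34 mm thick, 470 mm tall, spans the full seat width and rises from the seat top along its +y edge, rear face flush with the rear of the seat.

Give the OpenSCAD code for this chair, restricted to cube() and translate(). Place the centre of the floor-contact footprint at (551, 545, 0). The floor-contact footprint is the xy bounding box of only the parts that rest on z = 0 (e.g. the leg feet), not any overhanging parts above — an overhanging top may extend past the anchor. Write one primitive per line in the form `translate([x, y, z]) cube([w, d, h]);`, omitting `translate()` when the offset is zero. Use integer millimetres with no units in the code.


// leg_h = 443 - 38 = 405
translate([304, 348, 405]) cube([494, 394, 38]);
translate([304, 348, 0]) cube([31, 31, 405]);
translate([767, 348, 0]) cube([31, 31, 405]);
translate([304, 711, 0]) cube([31, 31, 405]);
translate([767, 711, 0]) cube([31, 31, 405]);
translate([304, 708, 443]) cube([494, 34, 470]);


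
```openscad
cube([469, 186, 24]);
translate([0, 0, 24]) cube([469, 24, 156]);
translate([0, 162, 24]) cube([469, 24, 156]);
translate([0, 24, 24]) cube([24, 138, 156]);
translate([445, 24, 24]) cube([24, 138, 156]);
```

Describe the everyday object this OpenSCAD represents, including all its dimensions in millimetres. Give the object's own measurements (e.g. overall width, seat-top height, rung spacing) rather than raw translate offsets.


An open-topped rectangular box: outside dimensions 469×186×180 mm, with a uniform wall and base thickness of 24 mm. The base is a full 469×186 slab on the floor; four walls sit on top of the base. The front and back walls (the −y and +y sides) span the full width; the two side walls fit between them.


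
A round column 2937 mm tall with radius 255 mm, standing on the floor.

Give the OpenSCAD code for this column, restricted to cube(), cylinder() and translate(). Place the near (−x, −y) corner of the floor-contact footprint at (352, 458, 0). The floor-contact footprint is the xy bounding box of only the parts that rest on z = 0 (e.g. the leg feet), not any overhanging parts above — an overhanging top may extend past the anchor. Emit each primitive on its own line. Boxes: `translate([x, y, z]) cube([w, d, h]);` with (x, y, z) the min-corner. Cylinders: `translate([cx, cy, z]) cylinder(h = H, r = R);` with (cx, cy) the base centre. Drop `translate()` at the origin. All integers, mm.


translate([607, 713, 0]) cylinder(h = 2937, r = 255);


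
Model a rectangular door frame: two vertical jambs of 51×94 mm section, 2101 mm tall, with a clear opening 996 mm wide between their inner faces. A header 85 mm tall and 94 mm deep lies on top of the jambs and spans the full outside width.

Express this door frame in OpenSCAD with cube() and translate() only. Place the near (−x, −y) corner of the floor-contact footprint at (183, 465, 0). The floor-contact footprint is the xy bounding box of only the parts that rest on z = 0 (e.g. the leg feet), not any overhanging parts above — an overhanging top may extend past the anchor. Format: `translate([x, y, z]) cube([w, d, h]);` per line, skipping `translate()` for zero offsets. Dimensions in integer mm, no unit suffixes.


translate([183, 465, 0]) cube([51, 94, 2101]);
translate([1230, 465, 0]) cube([51, 94, 2101]);
translate([183, 465, 2101]) cube([1098, 94, 85]);
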